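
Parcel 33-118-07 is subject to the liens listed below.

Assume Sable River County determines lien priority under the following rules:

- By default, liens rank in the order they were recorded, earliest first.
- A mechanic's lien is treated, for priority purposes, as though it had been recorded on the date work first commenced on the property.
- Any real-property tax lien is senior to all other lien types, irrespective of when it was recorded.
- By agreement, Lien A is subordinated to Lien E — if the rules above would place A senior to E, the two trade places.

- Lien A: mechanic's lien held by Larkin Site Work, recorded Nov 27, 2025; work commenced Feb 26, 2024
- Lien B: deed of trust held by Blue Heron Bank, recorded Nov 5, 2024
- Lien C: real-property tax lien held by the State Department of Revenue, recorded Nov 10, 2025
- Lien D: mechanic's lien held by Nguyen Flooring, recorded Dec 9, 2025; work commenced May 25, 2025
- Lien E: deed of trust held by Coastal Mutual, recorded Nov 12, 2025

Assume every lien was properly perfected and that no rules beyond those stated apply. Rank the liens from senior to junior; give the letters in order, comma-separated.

Effective dates after the stated exceptions: A relates back to Feb 26, 2024 (work commenced); D's effective date is May 25, 2025, when work began.
C, as a real-property tax lien, has superpriority and ranks first.
Remaining liens by effective date: A (Feb 26, 2024), B (Nov 5, 2024), D (May 25, 2025), E (Nov 12, 2025).
A is senior to E before the subordination, so the two trade places.

C, E, B, D, A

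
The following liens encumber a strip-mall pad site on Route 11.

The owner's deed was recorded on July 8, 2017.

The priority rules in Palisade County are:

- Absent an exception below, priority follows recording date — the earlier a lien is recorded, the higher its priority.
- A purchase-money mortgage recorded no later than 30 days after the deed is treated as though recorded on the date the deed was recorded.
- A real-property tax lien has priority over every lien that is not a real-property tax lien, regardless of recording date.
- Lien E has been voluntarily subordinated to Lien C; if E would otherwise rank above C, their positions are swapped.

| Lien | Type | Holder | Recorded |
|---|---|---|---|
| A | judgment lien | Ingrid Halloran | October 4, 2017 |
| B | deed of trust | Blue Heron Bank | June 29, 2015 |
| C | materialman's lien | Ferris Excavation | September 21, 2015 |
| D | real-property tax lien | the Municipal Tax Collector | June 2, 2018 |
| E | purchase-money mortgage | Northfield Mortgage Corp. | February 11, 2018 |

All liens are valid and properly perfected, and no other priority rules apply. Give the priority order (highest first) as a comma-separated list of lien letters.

D, B, C, A, E

Adjusting effective dates: E was recorded 218 days after the deed — beyond 30 days — so no relation-back applies.
D, as a real-property tax lien, has superpriority and ranks first.
Ordering the rest by effective date: B (June 29, 2015), C (September 21, 2015), A (October 4, 2017), E (February 11, 2018).
E is already junior to C, so the subordination agreement changes nothing.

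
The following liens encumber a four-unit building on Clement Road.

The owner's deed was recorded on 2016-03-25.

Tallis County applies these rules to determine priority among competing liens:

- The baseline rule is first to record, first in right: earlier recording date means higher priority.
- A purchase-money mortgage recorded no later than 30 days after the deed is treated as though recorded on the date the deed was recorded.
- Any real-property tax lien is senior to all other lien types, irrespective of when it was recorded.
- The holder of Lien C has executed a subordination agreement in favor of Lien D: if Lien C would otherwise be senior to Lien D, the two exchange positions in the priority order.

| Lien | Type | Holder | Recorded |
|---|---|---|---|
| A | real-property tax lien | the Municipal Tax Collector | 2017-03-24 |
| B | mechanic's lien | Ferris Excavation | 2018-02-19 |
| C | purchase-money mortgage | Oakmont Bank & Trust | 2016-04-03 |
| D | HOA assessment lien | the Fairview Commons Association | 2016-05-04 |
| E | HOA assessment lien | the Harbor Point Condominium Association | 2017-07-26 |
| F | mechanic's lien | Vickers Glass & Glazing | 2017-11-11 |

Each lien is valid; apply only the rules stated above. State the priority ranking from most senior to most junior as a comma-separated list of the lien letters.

Effective dates: C was recorded within the 30-day window, so its effective date is the deed date 2016-03-25.
A is a real-property tax lien and takes priority over every other lien.
Remaining liens by effective date: C (2016-03-25), D (2016-05-04), E (2017-07-26), F (2017-11-11), B (2018-02-19).
Because C would otherwise rank above D, the subordination swaps them.

A, D, C, E, F, B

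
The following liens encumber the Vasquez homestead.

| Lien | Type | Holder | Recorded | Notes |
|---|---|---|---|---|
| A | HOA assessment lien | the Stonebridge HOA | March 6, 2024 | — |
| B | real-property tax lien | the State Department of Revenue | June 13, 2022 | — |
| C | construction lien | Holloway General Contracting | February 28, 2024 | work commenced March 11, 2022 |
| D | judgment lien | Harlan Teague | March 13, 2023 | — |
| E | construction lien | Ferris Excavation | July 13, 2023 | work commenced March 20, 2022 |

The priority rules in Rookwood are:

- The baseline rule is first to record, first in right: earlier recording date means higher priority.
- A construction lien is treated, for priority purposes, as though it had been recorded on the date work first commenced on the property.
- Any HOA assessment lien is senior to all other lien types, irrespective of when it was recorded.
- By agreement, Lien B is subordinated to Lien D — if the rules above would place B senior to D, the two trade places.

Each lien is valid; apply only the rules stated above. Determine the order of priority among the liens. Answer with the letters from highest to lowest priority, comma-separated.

First, effective dates: C relates back to March 11, 2022 (work commenced); E relates back to March 20, 2022 (work commenced).
A is an HOA assessment lien and takes priority over every other lien.
Among the remaining liens, by effective date: C (March 11, 2022), E (March 20, 2022), B (June 13, 2022), D (March 13, 2023).
Because B would otherwise rank above D, the subordination swaps them.

A, C, E, D, B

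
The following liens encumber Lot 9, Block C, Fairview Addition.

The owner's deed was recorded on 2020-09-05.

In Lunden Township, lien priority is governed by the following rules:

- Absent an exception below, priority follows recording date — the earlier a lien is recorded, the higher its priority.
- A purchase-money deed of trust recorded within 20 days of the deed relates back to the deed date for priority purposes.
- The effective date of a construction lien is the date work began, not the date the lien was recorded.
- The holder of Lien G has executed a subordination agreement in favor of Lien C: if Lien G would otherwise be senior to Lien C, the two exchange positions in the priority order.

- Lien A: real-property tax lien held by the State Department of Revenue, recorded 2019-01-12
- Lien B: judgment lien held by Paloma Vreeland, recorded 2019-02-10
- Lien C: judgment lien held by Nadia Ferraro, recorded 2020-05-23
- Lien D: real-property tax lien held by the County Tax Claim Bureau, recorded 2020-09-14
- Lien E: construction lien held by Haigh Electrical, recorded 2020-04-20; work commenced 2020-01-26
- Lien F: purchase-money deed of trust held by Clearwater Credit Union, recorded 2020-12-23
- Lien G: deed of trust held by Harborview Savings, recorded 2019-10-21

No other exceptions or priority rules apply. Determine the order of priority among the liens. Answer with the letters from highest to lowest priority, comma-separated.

First, effective dates: E is treated as recorded 2020-01-26, the work-commencement date; F was recorded 109 days after the deed — beyond 20 days — so no relation-back applies.
By effective date: A (2019-01-12), B (2019-02-10), G (2019-10-21), E (2020-01-26), C (2020-05-23), D (2020-09-14), F (2020-12-23).
Because G would otherwise rank above C, the subordination swaps them.

A, B, C, E, G, D, F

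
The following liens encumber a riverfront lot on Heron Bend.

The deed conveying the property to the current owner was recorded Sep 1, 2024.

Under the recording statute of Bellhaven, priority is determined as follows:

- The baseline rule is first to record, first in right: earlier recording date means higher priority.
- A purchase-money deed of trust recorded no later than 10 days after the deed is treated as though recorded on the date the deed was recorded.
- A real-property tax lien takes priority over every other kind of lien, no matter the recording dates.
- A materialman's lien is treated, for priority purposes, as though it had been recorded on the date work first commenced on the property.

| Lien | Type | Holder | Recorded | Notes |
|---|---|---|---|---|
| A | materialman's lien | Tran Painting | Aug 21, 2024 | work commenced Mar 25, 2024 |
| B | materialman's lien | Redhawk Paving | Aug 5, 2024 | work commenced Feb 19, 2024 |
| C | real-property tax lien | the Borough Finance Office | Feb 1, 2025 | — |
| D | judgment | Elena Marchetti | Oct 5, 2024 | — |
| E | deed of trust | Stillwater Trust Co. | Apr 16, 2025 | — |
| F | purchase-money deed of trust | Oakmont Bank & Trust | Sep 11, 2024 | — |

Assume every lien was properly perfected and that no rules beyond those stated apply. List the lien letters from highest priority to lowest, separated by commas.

C, B, A, F, D, E

Adjusting effective dates: A relates back to Mar 25, 2024 (work commenced); B's effective date is Feb 19, 2024, when work began; F's effective date is the deed date, Sep 1, 2024.
As a real-property tax lien, C is senior to every other lien.
Ordering the rest by effective date: B (Feb 19, 2024), A (Mar 25, 2024), F (Sep 1, 2024), D (Oct 5, 2024), E (Apr 16, 2025).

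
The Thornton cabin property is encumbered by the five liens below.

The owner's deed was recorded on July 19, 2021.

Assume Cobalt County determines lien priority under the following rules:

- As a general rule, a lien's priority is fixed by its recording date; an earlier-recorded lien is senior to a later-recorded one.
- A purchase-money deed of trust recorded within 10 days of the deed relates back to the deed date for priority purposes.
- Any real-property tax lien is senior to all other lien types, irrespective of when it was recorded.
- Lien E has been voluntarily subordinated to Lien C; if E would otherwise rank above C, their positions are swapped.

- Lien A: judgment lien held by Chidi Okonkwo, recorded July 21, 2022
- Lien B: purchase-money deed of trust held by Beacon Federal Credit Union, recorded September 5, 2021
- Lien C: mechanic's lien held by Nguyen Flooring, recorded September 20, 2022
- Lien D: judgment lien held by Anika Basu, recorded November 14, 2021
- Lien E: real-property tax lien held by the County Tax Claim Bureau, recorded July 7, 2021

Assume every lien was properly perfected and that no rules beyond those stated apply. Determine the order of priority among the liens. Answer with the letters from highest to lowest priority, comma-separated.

C, B, D, A, E

Effective dates: B was recorded 48 days after the deed — beyond 10 days — so no relation-back applies.
E is a real-property tax lien, so it outranks all other liens regardless of date.
Ordering the rest by effective date: B (September 5, 2021), D (November 14, 2021), A (July 21, 2022), C (September 20, 2022).
The subordination applies — E was senior to C — so E and C swap.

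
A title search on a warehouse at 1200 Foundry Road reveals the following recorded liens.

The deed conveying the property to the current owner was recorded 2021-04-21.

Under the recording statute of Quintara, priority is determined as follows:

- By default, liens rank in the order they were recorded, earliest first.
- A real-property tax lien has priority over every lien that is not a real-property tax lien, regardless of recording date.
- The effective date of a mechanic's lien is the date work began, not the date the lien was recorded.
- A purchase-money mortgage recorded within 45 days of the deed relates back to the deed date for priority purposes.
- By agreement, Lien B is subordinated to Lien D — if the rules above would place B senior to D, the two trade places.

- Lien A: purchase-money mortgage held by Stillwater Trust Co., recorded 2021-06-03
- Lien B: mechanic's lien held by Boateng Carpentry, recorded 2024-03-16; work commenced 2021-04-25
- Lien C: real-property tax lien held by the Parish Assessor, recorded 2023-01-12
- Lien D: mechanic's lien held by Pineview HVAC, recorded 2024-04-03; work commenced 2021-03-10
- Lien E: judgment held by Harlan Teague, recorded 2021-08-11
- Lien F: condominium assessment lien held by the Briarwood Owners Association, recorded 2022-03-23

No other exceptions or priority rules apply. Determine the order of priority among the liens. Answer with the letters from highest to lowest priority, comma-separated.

Adjusting effective dates: A relates back to the deed date 2021-04-21; B is treated as recorded 2021-04-25, the work-commencement date; D relates back to 2021-03-10 (work commenced).
C is a real-property tax lien, so it outranks all other liens regardless of date.
Ordering the rest by effective date: D (2021-03-10), A (2021-04-21), B (2021-04-25), E (2021-08-11), F (2022-03-23).
B already ranks below D; the subordination has no effect.

C, D, A, B, E, F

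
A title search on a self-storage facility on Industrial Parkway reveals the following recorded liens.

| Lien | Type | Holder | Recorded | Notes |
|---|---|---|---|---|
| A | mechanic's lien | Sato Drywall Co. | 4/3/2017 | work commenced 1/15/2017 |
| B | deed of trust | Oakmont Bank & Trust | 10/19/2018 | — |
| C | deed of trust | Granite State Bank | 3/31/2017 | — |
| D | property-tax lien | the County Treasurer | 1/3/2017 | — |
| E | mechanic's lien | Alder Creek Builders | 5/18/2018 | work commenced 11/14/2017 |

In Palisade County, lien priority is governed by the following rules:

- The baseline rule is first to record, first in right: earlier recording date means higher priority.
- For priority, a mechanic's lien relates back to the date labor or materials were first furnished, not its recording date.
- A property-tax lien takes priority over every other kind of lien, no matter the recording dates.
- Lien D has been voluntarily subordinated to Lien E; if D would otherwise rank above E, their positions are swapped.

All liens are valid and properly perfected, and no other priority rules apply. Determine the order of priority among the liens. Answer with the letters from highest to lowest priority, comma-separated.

E, A, C, D, B

Adjusting effective dates: A relates back to 1/15/2017 (work commenced); E is treated as recorded 11/14/2017, the work-commencement date.
D is a property-tax lien and takes priority over every other lien.
Remaining liens by effective date: A (1/15/2017), C (3/31/2017), E (11/14/2017), B (10/19/2018).
The subordination applies — D was senior to E — so D and E swap.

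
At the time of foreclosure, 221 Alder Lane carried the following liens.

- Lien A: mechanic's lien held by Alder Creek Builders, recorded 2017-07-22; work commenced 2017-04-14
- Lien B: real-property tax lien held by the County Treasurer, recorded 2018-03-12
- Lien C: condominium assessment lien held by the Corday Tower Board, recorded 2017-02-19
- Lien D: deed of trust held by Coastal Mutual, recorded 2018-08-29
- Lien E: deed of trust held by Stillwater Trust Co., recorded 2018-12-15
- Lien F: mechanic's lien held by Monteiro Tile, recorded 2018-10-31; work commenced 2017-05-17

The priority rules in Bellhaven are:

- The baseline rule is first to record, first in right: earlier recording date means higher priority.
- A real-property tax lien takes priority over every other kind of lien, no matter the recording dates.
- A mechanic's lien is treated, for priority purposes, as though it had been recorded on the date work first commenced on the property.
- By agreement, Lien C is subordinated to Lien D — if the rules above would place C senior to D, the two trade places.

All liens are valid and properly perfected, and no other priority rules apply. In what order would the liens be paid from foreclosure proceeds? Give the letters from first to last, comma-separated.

B, D, A, F, C, E

Adjusting effective dates: A relates back to 2017-04-14 (work commenced); F is treated as recorded 2017-05-17, the work-commencement date.
B is a real-property tax lien and takes priority over every other lien.
Remaining liens by effective date: C (2017-02-19), A (2017-04-14), F (2017-05-17), D (2018-08-29), E (2018-12-15).
C would otherwise be senior to D, so under the subordination agreement C and D exchange positions.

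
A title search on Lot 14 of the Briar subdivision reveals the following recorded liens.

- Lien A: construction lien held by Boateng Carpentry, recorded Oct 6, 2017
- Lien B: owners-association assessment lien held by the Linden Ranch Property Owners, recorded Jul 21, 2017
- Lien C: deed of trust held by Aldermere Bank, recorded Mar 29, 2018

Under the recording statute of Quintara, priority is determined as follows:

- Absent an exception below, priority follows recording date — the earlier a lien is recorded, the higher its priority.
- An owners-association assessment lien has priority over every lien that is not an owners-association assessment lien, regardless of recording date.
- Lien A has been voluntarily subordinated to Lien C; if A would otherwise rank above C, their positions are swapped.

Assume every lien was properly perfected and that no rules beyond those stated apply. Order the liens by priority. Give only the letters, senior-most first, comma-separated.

B, C, A

As an owners-association assessment lien, B is senior to every other lien.
Ordering the rest by effective date: A (Oct 6, 2017), C (Mar 29, 2018).
Because A would otherwise rank above C, the subordination swaps them.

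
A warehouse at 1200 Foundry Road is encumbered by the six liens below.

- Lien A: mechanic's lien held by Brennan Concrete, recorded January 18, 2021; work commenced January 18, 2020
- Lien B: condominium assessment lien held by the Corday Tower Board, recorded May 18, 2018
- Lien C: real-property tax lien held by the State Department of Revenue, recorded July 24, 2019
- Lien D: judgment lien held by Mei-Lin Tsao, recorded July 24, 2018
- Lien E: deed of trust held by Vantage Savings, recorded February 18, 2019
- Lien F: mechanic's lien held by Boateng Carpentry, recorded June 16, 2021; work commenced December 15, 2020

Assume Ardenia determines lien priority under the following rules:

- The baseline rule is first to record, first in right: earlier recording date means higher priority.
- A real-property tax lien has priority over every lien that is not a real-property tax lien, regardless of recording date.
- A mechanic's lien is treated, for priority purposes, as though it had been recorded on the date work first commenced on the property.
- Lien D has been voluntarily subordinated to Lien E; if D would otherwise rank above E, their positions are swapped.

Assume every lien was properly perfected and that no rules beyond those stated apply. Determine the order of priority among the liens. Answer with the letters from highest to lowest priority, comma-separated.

First, effective dates: A is treated as recorded January 18, 2020, the work-commencement date; F's effective date is December 15, 2020, when work began.
C is a real-property tax lien and takes priority over every other lien.
Among the remaining liens, by effective date: B (May 18, 2018), D (July 24, 2018), E (February 18, 2019), A (January 18, 2020), F (December 15, 2020).
D is senior to E before the subordination, so the two trade places.

C, B, E, D, A, F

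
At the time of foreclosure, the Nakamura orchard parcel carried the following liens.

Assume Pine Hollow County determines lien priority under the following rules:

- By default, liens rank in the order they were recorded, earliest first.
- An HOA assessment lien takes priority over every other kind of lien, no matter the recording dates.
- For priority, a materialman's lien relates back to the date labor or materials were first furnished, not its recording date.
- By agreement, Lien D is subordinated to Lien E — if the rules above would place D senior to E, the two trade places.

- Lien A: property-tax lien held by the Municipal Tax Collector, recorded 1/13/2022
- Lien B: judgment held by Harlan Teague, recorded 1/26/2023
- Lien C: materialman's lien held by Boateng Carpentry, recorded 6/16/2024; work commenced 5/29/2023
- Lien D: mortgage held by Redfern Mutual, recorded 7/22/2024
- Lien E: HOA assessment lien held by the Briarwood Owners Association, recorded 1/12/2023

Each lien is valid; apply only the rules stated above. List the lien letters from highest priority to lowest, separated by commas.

E, A, B, C, D

First, effective dates: C's effective date is 5/29/2023, when work began.
E, as an HOA assessment lien, has superpriority and ranks first.
The other liens, earliest effective date first: A (1/13/2022), B (1/26/2023), C (5/29/2023), D (7/22/2024).
Since D is not senior to E, the subordination leaves the order unchanged.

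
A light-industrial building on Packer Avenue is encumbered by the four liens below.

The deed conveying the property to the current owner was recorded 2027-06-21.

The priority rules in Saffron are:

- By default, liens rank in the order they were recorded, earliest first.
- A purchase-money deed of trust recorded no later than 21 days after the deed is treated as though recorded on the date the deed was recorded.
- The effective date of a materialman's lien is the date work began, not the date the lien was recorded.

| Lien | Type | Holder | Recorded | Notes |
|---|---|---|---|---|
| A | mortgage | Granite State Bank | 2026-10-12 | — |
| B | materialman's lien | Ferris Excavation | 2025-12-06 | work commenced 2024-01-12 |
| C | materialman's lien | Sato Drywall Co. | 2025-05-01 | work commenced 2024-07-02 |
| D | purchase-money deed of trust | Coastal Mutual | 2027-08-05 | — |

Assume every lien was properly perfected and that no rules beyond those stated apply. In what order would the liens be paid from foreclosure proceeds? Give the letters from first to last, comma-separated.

B, C, A, D

First, effective dates: B's effective date is 2024-01-12, when work began; C is treated as recorded 2024-07-02, the work-commencement date; D was recorded 45 days after the deed, outside the 21-day window, so it keeps its recording date.
Sorted by effective date: B (2024-01-12), C (2024-07-02), A (2026-10-12), D (2027-08-05).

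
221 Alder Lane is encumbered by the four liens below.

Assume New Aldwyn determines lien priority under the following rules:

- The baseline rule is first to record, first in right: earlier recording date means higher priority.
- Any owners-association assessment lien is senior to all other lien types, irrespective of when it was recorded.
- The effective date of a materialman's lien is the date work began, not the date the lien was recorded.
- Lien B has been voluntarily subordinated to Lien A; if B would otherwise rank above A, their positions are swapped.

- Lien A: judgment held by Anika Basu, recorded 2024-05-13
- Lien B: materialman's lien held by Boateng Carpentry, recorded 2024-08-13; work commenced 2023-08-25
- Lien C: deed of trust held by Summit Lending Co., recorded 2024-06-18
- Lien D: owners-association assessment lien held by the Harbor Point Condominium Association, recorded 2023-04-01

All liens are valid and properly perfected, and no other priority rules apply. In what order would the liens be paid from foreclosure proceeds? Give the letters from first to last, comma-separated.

D, A, B, C

Effective dates: B is treated as recorded 2023-08-25, the work-commencement date.
As an owners-association assessment lien, D is senior to every other lien.
Ordering the rest by effective date: B (2023-08-25), A (2024-05-13), C (2024-06-18).
B is senior to A before the subordination, so the two trade places.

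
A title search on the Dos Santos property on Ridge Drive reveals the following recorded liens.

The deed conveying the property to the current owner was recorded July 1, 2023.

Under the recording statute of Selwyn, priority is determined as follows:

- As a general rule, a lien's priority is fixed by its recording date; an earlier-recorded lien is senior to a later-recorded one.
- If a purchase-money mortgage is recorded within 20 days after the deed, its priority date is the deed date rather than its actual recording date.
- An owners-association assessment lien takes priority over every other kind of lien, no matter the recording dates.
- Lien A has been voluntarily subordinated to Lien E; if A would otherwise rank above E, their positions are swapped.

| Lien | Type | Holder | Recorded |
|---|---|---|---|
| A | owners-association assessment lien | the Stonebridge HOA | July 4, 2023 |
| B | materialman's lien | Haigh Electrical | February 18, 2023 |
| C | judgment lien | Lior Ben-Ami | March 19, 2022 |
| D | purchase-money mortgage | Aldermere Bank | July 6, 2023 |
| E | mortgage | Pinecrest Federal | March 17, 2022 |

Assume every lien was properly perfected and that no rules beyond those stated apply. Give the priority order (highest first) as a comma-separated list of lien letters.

Adjusting effective dates: D's effective date is the deed date, July 1, 2023.
A is an owners-association assessment lien and takes priority over every other lien.
Ordering the rest by effective date: E (March 17, 2022), C (March 19, 2022), B (February 18, 2023), D (July 1, 2023).
Because A would otherwise rank above E, the subordination swaps them.

E, A, C, B, D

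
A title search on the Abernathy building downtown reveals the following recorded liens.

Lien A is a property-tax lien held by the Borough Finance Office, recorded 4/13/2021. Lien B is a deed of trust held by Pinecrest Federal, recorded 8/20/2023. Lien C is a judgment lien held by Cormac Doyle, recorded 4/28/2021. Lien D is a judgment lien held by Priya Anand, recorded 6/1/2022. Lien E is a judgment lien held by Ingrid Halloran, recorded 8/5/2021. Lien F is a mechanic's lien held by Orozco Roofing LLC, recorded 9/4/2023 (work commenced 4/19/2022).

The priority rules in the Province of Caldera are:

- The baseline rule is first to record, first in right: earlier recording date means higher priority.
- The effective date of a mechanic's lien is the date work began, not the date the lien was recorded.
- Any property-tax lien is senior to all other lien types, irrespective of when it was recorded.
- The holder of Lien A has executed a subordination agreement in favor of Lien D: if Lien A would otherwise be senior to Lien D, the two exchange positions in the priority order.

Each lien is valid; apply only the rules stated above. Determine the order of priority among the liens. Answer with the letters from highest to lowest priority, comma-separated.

Effective dates: F's effective date is 4/19/2022, when work began.
A, as a property-tax lien, has superpriority and ranks first.
Among the remaining liens, by effective date: C (4/28/2021), E (8/5/2021), F (4/19/2022), D (6/1/2022), B (8/20/2023).
Because A would otherwise rank above D, the subordination swaps them.

D, C, E, F, A, B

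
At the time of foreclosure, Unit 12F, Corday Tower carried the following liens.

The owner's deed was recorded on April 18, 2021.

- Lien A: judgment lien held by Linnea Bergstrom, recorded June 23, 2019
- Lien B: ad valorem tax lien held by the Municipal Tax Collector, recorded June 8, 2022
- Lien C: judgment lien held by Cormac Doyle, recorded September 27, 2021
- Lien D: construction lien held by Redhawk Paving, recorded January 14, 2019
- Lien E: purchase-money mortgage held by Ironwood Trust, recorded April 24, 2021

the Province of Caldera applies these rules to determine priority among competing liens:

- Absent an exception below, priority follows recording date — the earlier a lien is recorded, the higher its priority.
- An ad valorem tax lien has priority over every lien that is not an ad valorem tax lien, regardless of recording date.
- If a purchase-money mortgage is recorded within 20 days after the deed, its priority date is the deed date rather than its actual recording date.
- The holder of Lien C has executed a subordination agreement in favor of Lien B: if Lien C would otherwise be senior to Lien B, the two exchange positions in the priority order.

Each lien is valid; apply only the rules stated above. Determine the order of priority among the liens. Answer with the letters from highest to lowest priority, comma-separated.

First, effective dates: E relates back to the deed date April 18, 2021.
B is an ad valorem tax lien and takes priority over every other lien.
The other liens, earliest effective date first: D (January 14, 2019), A (June 23, 2019), E (April 18, 2021), C (September 27, 2021).
C already ranks below B; the subordination has no effect.

B, D, A, E, C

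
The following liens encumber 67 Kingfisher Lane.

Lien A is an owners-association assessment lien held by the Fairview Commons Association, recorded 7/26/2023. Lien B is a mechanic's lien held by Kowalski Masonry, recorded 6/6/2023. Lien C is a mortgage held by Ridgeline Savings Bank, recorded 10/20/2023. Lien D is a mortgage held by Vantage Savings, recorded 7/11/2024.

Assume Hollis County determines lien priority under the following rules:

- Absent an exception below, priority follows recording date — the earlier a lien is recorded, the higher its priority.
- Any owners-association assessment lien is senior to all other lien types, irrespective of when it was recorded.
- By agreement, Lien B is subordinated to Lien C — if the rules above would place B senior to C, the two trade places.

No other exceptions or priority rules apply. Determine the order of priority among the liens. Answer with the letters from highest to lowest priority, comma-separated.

A, C, B, D

A is an owners-association assessment lien, so it outranks all other liens regardless of date.
Remaining liens by effective date: B (6/6/2023), C (10/20/2023), D (7/11/2024).
B would otherwise be senior to C, so under the subordination agreement B and C exchange positions.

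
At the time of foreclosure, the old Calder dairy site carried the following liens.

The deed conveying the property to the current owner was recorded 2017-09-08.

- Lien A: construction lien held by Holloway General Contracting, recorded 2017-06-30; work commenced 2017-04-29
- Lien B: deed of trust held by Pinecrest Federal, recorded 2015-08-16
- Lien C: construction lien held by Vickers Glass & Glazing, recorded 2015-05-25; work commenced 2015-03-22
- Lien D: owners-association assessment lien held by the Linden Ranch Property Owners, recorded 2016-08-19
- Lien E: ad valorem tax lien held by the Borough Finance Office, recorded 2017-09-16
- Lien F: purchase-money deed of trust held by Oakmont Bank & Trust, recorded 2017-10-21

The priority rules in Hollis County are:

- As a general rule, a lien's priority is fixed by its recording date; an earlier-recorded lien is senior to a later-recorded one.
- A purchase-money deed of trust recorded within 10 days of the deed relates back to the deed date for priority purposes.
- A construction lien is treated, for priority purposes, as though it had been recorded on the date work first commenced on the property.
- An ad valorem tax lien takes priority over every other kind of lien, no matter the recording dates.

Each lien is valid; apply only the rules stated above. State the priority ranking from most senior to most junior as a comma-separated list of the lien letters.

E, C, B, D, A, F

Adjusting effective dates: A relates back to 2017-04-29 (work commenced); C is treated as recorded 2015-03-22, the work-commencement date; F missed the 10-day window (43 days after the deed), so its recording date stands.
E is an ad valorem tax lien, so it outranks all other liens regardless of date.
Ordering the rest by effective date: C (2015-03-22), B (2015-08-16), D (2016-08-19), A (2017-04-29), F (2017-10-21).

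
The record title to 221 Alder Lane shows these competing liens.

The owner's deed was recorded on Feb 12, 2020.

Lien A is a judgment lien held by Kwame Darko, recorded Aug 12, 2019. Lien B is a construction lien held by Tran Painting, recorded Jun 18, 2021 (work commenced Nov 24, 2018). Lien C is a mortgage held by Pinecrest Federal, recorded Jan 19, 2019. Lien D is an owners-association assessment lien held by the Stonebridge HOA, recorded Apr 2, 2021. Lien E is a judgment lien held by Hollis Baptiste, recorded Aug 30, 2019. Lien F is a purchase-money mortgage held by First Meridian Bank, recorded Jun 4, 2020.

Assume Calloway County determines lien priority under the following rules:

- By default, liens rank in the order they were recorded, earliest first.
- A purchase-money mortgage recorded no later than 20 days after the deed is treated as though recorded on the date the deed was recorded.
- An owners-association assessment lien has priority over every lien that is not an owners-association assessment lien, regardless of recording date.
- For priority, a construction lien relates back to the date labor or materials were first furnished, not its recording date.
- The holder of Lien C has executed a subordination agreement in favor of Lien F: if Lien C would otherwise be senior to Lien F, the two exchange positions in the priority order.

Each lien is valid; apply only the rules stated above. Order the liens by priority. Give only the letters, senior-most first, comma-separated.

D, B, F, A, E, C

Adjusting effective dates: B is treated as recorded Nov 24, 2018, the work-commencement date; F was recorded 113 days after the deed, outside the 20-day window, so it keeps its recording date.
D, as an owners-association assessment lien, has superpriority and ranks first.
Among the remaining liens, by effective date: B (Nov 24, 2018), C (Jan 19, 2019), A (Aug 12, 2019), E (Aug 30, 2019), F (Jun 4, 2020).
C would otherwise be senior to F, so under the subordination agreement C and F exchange positions.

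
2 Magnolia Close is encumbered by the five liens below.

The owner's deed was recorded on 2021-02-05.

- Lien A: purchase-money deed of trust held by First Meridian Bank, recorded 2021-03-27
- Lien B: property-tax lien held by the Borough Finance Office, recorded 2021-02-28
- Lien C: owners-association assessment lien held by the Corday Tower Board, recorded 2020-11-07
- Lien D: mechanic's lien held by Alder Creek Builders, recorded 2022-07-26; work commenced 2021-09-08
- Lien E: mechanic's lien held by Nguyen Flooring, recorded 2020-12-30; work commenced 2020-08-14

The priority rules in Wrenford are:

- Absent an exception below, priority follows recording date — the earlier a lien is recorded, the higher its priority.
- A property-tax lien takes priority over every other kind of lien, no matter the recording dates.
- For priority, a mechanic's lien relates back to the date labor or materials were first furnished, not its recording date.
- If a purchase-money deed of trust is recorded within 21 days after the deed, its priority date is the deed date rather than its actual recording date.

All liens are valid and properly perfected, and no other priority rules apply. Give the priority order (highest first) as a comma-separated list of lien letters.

Effective dates: A missed the 21-day window (50 days after the deed), so its recording date stands; D is treated as recorded 2021-09-08, the work-commencement date; E is treated as recorded 2020-08-14, the work-commencement date.
B is a property-tax lien, so it outranks all other liens regardless of date.
Remaining liens by effective date: E (2020-08-14), C (2020-11-07), A (2021-03-27), D (2021-09-08).

B, E, C, A, D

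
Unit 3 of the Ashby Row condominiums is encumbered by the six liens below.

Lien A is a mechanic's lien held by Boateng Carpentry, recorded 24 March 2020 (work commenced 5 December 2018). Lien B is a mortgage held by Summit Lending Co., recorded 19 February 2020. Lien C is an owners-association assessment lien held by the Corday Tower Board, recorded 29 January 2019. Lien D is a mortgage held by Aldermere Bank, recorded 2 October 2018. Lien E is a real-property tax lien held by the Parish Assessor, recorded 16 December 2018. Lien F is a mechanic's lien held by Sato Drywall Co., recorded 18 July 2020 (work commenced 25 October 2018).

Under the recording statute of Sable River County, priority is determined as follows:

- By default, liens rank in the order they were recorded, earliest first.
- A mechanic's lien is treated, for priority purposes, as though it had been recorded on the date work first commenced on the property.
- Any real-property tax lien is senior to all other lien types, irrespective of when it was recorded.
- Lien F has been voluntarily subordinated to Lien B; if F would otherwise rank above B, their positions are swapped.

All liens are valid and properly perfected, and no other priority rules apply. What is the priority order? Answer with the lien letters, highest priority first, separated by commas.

Effective dates after the stated exceptions: A relates back to 5 December 2018 (work commenced); F is treated as recorded 25 October 2018, the work-commencement date.
As a real-property tax lien, E is senior to every other lien.
The other liens, earliest effective date first: D (2 October 2018), F (25 October 2018), A (5 December 2018), C (29 January 2019), B (19 February 2020).
The subordination applies — F was senior to B — so F and B swap.

E, D, B, A, C, F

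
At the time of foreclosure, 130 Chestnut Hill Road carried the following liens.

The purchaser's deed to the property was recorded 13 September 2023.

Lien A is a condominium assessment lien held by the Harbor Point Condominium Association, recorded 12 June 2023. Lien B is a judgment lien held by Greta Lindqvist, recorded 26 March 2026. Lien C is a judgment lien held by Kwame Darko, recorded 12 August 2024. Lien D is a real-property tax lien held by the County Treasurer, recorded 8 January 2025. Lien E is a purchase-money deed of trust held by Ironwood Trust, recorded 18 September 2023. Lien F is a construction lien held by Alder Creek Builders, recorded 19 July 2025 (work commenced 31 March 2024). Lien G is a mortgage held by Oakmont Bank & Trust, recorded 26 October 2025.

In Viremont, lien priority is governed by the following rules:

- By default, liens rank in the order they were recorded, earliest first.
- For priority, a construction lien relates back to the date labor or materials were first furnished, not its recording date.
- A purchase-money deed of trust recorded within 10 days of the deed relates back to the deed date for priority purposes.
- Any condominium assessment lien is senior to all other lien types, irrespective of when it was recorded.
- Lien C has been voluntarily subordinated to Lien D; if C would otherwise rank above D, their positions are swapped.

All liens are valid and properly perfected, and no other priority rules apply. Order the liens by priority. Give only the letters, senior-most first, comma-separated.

First, effective dates: E relates back to the deed date 13 September 2023; F is treated as recorded 31 March 2024, the work-commencement date.
A is a condominium assessment lien and takes priority over every other lien.
Among the remaining liens, by effective date: E (13 September 2023), F (31 March 2024), C (12 August 2024), D (8 January 2025), G (26 October 2025), B (26 March 2026).
The subordination applies — C was senior to D — so C and D swap.

A, E, F, D, C, G, B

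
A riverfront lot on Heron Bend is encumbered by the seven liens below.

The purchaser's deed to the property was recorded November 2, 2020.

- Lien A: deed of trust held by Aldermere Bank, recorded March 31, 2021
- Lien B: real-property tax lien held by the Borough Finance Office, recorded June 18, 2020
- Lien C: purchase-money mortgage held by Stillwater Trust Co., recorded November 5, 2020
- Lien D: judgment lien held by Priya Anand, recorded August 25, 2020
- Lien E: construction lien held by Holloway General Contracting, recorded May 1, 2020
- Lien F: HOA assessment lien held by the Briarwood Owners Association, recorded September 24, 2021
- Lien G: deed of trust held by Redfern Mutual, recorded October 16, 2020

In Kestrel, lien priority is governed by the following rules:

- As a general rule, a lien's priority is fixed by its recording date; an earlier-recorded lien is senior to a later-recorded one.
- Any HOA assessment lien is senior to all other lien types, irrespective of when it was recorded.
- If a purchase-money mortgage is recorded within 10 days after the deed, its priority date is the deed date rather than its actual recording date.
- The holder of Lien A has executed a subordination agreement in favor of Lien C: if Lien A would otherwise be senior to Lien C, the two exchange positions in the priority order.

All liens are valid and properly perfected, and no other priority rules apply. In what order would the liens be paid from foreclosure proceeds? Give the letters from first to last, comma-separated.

First, effective dates: C was recorded within the 10-day window, so its effective date is the deed date November 2, 2020.
F is an HOA assessment lien, so it outranks all other liens regardless of date.
Ordering the rest by effective date: E (May 1, 2020), B (June 18, 2020), D (August 25, 2020), G (October 16, 2020), C (November 2, 2020), A (March 31, 2021).
Since A is not senior to C, the subordination leaves the order unchanged.

F, E, B, D, G, C, A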